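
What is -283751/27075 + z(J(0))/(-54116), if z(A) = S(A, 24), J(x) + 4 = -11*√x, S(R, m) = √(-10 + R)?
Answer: -283751/27075 - I*√14/54116 ≈ -10.48 - 6.9141e-5*I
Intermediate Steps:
J(x) = -4 - 11*√x
z(A) = √(-10 + A)
-283751/27075 + z(J(0))/(-54116) = -283751/27075 + √(-10 + (-4 - 11*√0))/(-54116) = -283751*1/27075 + √(-10 + (-4 - 11*0))*(-1/54116) = -283751/27075 + √(-10 + (-4 + 0))*(-1/54116) = -283751/27075 + √(-10 - 4)*(-1/54116) = -283751/27075 + √(-14)*(-1/54116) = -283751/27075 + (I*√14)*(-1/54116) = -283751/27075 - I*√14/54116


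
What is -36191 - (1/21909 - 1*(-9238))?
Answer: -995303962/21909 ≈ -45429.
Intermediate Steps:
-36191 - (1/21909 - 1*(-9238)) = -36191 - (1/21909 + 9238) = -36191 - 1*202395343/21909 = -36191 - 202395343/21909 = -995303962/21909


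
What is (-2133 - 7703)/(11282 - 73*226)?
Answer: 2459/1304 ≈ 1.8857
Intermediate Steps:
(-2133 - 7703)/(11282 - 73*226) = -9836/(11282 - 16498) = -9836/(-5216) = -9836*(-1/5216) = 2459/1304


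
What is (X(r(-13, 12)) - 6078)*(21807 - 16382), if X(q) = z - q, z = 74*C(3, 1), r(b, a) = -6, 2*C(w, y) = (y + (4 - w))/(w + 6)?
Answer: -296063950/9 ≈ -3.2896e+7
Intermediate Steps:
C(w, y) = (4 + y - w)/(2*(6 + w)) (C(w, y) = ((y + (4 - w))/(w + 6))/2 = ((4 + y - w)/(6 + w))/2 = (4 + y - w)/(2*(6 + w)))
z = 74/9 (z = 74*((4 + 1 - 1*3)/(2*(6 + 3))) = 74*((1/2)*(4 + 1 - 3)/9) = 74*((1/2)*(1/9)*2) = 74*(1/9) = 74/9 ≈ 8.2222)
X(q) = 74/9 - q
(X(r(-13, 12)) - 6078)*(21807 - 16382) = ((74/9 - 1*(-6)) - 6078)*(21807 - 16382) = ((74/9 + 6) - 6078)*5425 = (128/9 - 6078)*5425 = -54574/9*5425 = -296063950/9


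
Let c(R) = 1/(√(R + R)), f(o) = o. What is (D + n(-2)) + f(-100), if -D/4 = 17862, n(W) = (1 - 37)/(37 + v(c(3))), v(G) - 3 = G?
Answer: -686797892/9599 + 36*√6/9599 ≈ -71549.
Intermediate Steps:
c(R) = √2/(2*√R) (c(R) = 1/(√(2*R)) = 1/(√2*√R) = √2/(2*√R))
v(G) = 3 + G
n(W) = -36/(40 + √6/6) (n(W) = (1 - 37)/(37 + (3 + √2/(2*√3))) = -36/(37 + (3 + √2*(√3/3)/2)) = -36/(37 + (3 + √6/6)) = -36/(40 + √6/6))
D = -71448 (D = -4*17862 = -71448)
(D + n(-2)) + f(-100) = (-71448 + (-8640/9599 + 36*√6/9599)) - 100 = (-685837992/9599 + 36*√6/9599) - 100 = -686797892/9599 + 36*√6/9599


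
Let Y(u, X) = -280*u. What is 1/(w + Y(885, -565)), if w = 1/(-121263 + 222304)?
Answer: -101041/25037959799 ≈ -4.0355e-6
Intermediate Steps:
w = 1/101041 ≈ 9.8970e-6
1/(w + Y(885, -565)) = 1/(1/101041 - 280*885) = 1/(1/101041 - 247800) = 1/(-25037959799/101041) = -101041/25037959799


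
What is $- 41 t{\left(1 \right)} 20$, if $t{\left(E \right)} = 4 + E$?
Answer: $-4100$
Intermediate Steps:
$- 41 t{\left(1 \right)} 20 = - 41 \left(4 + 1\right) 20 = \left(-41\right) 5 \cdot 20 = \left(-205\right) 20 = -4100$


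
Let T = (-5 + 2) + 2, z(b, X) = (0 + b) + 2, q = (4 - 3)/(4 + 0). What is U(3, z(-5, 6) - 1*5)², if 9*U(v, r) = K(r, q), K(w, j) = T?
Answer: 1/81 ≈ 0.012346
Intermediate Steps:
q = ¼ (q = 1/4 = 1*(¼) = ¼ ≈ 0.25000)
z(b, X) = 2 + b (z(b, X) = b + 2 = 2 + b)
T = -1 (T = -3 + 2 = -1)
K(w, j) = -1
U(v, r) = -⅑ (U(v, r) = (⅑)*(-1) = -⅑)
U(3, z(-5, 6) - 1*5)² = (-⅑)² = 1/81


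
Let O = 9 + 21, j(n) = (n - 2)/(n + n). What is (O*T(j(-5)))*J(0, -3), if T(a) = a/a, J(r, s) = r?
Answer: 0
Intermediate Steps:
j(n) = (-2 + n)/(2*n) (j(n) = (-2 + n)/((2*n)) = (-2 + n)*(1/(2*n)) = (-2 + n)/(2*n))
T(a) = 1
O = 30
(O*T(j(-5)))*J(0, -3) = (30*1)*0 = 30*0 = 0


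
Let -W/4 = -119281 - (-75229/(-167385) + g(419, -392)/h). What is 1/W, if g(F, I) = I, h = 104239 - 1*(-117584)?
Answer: 252583965/120514324013464 ≈ 2.0959e-6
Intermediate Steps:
h = 221823 (h = 104239 + 117584 = 221823)
W = 120514324013464/252583965 (W = -4*(-119281 - (-75229/(-167385) - 392/221823)) = -4*(-119281 - (-75229*(-1/167385) - 392*1/221823)) = -4*(-119281 - (75229/167385 - 8/4527)) = -4*(-119281 - 1*113074201/252583965) = -4*(-119281 - 113074201/252583965) = -4*(-30128581003366/252583965) = 120514324013464/252583965 ≈ 4.7713e+5)
1/W = 1/(120514324013464/252583965) = 252583965/120514324013464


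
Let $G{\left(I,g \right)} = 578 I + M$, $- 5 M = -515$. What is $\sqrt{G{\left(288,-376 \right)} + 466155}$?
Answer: $\sqrt{632722} \approx 795.44$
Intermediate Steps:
$M = 103$ ($M = \left(- \frac{1}{5}\right) \left(-515\right) = 103$)
$G{\left(I,g \right)} = 103 + 578 I$ ($G{\left(I,g \right)} = 578 I + 103 = 103 + 578 I$)
$\sqrt{G{\left(288,-376 \right)} + 466155} = \sqrt{\left(103 + 578 \cdot 288\right) + 466155} = \sqrt{\left(103 + 166464\right) + 466155} = \sqrt{166567 + 466155} = \sqrt{632722}$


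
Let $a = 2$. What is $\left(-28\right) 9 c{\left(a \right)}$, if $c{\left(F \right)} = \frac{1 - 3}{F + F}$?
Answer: $126$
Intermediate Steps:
$c{\left(F \right)} = - \frac{1}{F}$ ($c{\left(F \right)} = - \frac{2}{2 F} = - 2 \frac{1}{2 F} = - \frac{1}{F}$)
$\left(-28\right) 9 c{\left(a \right)} = \left(-28\right) 9 \left(- \frac{1}{2}\right) = - 252 \left(\left(-1\right) \frac{1}{2}\right) = \left(-252\right) \left(- \frac{1}{2}\right) = 126$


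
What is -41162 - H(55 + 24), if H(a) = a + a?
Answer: -41320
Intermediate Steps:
H(a) = 2*a
-41162 - H(55 + 24) = -41162 - 2*(55 + 24) = -41162 - 2*79 = -41162 - 1*158 = -41162 - 158 = -41320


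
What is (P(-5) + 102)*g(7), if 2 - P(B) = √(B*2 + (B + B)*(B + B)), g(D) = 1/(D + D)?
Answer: 52/7 - 3*√10/14 ≈ 6.7509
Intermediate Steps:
g(D) = 1/(2*D)
P(B) = 2 - √(2*B + 4*B²) (P(B) = 2 - √(B*2 + (B + B)*(B + B)) = 2 - √(2*B + (2*B)*(2*B)) = 2 - √(2*B + 4*B²))
(P(-5) + 102)*g(7) = ((2 - √2*√(-5*(1 + 2*(-5)))) + 102)*((½)/7) = ((2 - √2*√(-5*(1 - 10))) + 102)*((½)*(⅐)) = ((2 - √2*√(-5*(-9))) + 102)*(1/14) = ((2 - √2*√45) + 102)*(1/14) = ((2 - √2*3*√5) + 102)*(1/14) = ((2 - 3*√10) + 102)*(1/14) = (104 - 3*√10)*(1/14) = 52/7 - 3*√10/14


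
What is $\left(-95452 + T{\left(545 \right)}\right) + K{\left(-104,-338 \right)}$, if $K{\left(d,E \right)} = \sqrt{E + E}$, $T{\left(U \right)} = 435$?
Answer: $-95017 + 26 i \approx -95017.0 + 26.0 i$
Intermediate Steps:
$K{\left(d,E \right)} = \sqrt{2} \sqrt{E}$ ($K{\left(d,E \right)} = \sqrt{2 E} = \sqrt{2} \sqrt{E}$)
$\left(-95452 + T{\left(545 \right)}\right) + K{\left(-104,-338 \right)} = \left(-95452 + 435\right) + \sqrt{2} \sqrt{-338} = -95017 + \sqrt{2} \cdot 13 i \sqrt{2} = -95017 + 26 i$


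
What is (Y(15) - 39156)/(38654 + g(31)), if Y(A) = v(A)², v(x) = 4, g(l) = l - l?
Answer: -19570/19327 ≈ -1.0126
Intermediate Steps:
g(l) = 0
Y(A) = 16 (Y(A) = 4² = 16)
(Y(15) - 39156)/(38654 + g(31)) = (16 - 39156)/(38654 + 0) = -39140/38654 = -39140*1/38654 = -19570/19327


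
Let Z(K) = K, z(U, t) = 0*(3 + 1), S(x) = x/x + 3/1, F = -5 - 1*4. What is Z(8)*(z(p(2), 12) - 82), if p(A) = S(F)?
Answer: -656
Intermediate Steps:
F = -9 (F = -5 - 4 = -9)
S(x) = 4 (S(x) = 1 + 3*1 = 1 + 3 = 4)
p(A) = 4
z(U, t) = 0 (z(U, t) = 0*4 = 0)
Z(8)*(z(p(2), 12) - 82) = 8*(0 - 82) = 8*(-82) = -656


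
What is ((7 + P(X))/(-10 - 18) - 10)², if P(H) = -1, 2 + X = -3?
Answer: 20449/196 ≈ 104.33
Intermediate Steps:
X = -5 (X = -2 - 3 = -5)
((7 + P(X))/(-10 - 18) - 10)² = ((7 - 1)/(-10 - 18) - 10)² = (6/(-28) - 10)² = (6*(-1/28) - 10)² = (-3/14 - 10)² = (-143/14)² = 20449/196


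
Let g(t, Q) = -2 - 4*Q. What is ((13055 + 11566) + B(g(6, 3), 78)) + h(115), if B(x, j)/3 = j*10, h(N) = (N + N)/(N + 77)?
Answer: 2588371/96 ≈ 26962.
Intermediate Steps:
h(N) = 2*N/(77 + N) (h(N) = (2*N)/(77 + N) = 2*N/(77 + N))
B(x, j) = 30*j (B(x, j) = 3*(j*10) = 3*(10*j) = 30*j)
((13055 + 11566) + B(g(6, 3), 78)) + h(115) = ((13055 + 11566) + 30*78) + 2*115/(77 + 115) = (24621 + 2340) + 2*115/192 = 26961 + 2*115*(1/192) = 26961 + 115/96 = 2588371/96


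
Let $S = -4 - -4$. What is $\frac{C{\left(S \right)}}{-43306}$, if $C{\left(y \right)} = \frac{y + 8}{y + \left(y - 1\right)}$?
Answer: $\frac{4}{21653} \approx 0.00018473$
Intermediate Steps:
$S = 0$ ($S = -4 + 4 = 0$)
$C{\left(y \right)} = \frac{8 + y}{-1 + 2 y}$ ($C{\left(y \right)} = \frac{8 + y}{y + \left(y - 1\right)} = \frac{8 + y}{y + \left(-1 + y\right)} = \frac{8 + y}{-1 + 2 y}$)
$\frac{C{\left(S \right)}}{-43306} = \frac{\frac{1}{-1 + 2 \cdot 0} \left(8 + 0\right)}{-43306} = - \frac{\frac{1}{-1 + 0} \cdot 8}{43306} = - \frac{\frac{1}{-1} \cdot 8}{43306} = - \frac{\left(-1\right) 8}{43306} = \left(- \frac{1}{43306}\right) \left(-8\right) = \frac{4}{21653}$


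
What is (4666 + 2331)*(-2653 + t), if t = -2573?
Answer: -36566322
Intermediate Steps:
(4666 + 2331)*(-2653 + t) = (4666 + 2331)*(-2653 - 2573) = 6997*(-5226) = -36566322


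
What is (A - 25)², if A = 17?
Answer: 64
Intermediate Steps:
(A - 25)² = (17 - 25)² = (-8)² = 64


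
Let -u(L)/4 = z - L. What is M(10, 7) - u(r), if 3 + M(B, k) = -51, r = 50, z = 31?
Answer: -130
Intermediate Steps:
u(L) = -124 + 4*L (u(L) = -4*(31 - L) = -124 + 4*L)
M(B, k) = -54 (M(B, k) = -3 - 51 = -54)
M(10, 7) - u(r) = -54 - (-124 + 4*50) = -54 - (-124 + 200) = -54 - 1*76 = -54 - 76 = -130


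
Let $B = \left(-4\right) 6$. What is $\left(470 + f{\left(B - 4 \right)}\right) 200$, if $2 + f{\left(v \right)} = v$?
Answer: $88000$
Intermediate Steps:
$B = -24$
$f{\left(v \right)} = -2 + v$
$\left(470 + f{\left(B - 4 \right)}\right) 200 = \left(470 - 30\right) 200 = 440 \cdot 200 = 88000$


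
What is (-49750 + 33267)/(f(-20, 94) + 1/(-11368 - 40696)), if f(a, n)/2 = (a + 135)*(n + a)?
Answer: -858170912/886129279 ≈ -0.96845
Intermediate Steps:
f(a, n) = 2*(135 + a)*(a + n) (f(a, n) = 2*((a + 135)*(n + a)) = 2*((135 + a)*(a + n)) = 2*(135 + a)*(a + n))
(-49750 + 33267)/(f(-20, 94) + 1/(-11368 - 40696)) = (-49750 + 33267)/((2*(-20)² + 270*(-20) + 270*94 + 2*(-20)*94) + 1/(-11368 - 40696)) = -16483/((2*400 - 5400 + 25380 - 3760) + 1/(-52064)) = -16483/((800 - 5400 + 25380 - 3760) - 1/52064) = -16483/(17020 - 1/52064) = -16483/886129279/52064 = -16483*52064/886129279 = -858170912/886129279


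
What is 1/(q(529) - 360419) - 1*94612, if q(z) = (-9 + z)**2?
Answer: -8516877629/90019 ≈ -94612.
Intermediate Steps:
1/(q(529) - 360419) - 1*94612 = 1/((-9 + 529)**2 - 360419) - 1*94612 = 1/(520**2 - 360419) - 94612 = 1/(270400 - 360419) - 94612 = 1/(-90019) - 94612 = -1/90019 - 94612 = -8516877629/90019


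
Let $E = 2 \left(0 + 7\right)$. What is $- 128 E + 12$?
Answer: $-1780$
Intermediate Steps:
$E = 14$ ($E = 2 \cdot 7 = 14$)
$- 128 E + 12 = \left(-128\right) 14 + 12 = -1792 + 12 = -1780$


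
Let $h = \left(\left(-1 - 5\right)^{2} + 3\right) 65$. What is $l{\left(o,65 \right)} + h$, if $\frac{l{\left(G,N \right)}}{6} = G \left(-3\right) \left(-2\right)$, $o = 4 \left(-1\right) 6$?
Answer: $1671$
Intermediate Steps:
$o = -24$ ($o = \left(-4\right) 6 = -24$)
$h = 2535$ ($h = \left(\left(-6\right)^{2} + 3\right) 65 = \left(36 + 3\right) 65 = 39 \cdot 65 = 2535$)
$l{\left(G,N \right)} = 36 G$ ($l{\left(G,N \right)} = 6 G \left(-3\right) \left(-2\right) = 6 - 3 G \left(-2\right) = 6 \cdot 6 G = 36 G$)
$l{\left(o,65 \right)} + h = 36 \left(-24\right) + 2535 = -864 + 2535 = 1671$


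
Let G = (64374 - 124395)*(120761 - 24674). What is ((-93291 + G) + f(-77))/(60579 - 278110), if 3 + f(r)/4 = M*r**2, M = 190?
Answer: 5762825090/217531 ≈ 26492.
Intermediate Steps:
G = -5767237827 (G = -60021*96087 = -5767237827)
f(r) = -12 + 760*r**2 (f(r) = -12 + 4*(190*r**2) = -12 + 760*r**2)
((-93291 + G) + f(-77))/(60579 - 278110) = ((-93291 - 5767237827) + (-12 + 760*(-77)**2))/(60579 - 278110) = (-5767331118 + (-12 + 760*5929))/(-217531) = (-5767331118 + (-12 + 4506040))*(-1/217531) = (-5767331118 + 4506028)*(-1/217531) = -5762825090*(-1/217531) = 5762825090/217531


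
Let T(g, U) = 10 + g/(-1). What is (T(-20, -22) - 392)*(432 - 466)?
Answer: 12308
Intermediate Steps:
T(g, U) = 10 - g (T(g, U) = 10 + g*(-1) = 10 - g)
(T(-20, -22) - 392)*(432 - 466) = ((10 - 1*(-20)) - 392)*(432 - 466) = ((10 + 20) - 392)*(-34) = (30 - 392)*(-34) = -362*(-34) = 12308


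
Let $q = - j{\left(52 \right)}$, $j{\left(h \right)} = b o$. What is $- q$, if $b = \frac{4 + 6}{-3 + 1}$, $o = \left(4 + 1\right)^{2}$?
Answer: $-125$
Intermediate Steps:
$o = 25$ ($o = 5^{2} = 25$)
$b = -5$ ($b = \frac{10}{-2} = 10 \left(- \frac{1}{2}\right) = -5$)
$j{\left(h \right)} = -125$ ($j{\left(h \right)} = \left(-5\right) 25 = -125$)
$q = 125$ ($q = \left(-1\right) \left(-125\right) = 125$)
$- q = \left(-1\right) 125 = -125$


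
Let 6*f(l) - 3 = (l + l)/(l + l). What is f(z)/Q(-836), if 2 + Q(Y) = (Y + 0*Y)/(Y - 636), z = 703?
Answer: -736/1581 ≈ -0.46553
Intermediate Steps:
f(l) = ⅔ (f(l) = ½ + ((l + l)/(l + l))/6 = ½ + ((2*l)/((2*l)))/6 = ½ + ((2*l)*(1/(2*l)))/6 = ½ + (⅙)*1 = ½ + ⅙ = ⅔)
Q(Y) = -2 + Y/(-636 + Y) (Q(Y) = -2 + (Y + 0*Y)/(Y - 636) = -2 + (Y + 0)/(-636 + Y) = -2 + Y/(-636 + Y))
f(z)/Q(-836) = 2/(3*(((1272 - 1*(-836))/(-636 - 836)))) = 2/(3*(((1272 + 836)/(-1472)))) = 2/(3*((-1/1472*2108))) = 2/(3*(-527/368)) = (⅔)*(-368/527) = -736/1581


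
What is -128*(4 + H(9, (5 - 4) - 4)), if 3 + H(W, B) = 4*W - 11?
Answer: -3328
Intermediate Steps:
H(W, B) = -14 + 4*W (H(W, B) = -3 + (4*W - 11) = -3 + (-11 + 4*W) = -14 + 4*W)
-128*(4 + H(9, (5 - 4) - 4)) = -128*(4 + (-14 + 4*9)) = -128*(4 + (-14 + 36)) = -128*(4 + 22) = -128*26 = -3328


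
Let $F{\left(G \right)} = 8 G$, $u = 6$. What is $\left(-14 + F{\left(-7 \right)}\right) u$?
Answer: $-420$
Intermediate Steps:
$\left(-14 + F{\left(-7 \right)}\right) u = \left(-14 + 8 \left(-7\right)\right) 6 = \left(-14 - 56\right) 6 = \left(-70\right) 6 = -420$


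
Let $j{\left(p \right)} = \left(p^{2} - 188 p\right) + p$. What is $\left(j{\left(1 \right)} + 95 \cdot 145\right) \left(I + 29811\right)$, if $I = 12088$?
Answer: $569365511$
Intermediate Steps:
$j{\left(p \right)} = p^{2} - 187 p$
$\left(j{\left(1 \right)} + 95 \cdot 145\right) \left(I + 29811\right) = \left(1 \left(-187 + 1\right) + 95 \cdot 145\right) \left(12088 + 29811\right) = \left(1 \left(-186\right) + 13775\right) 41899 = \left(-186 + 13775\right) 41899 = 13589 \cdot 41899 = 569365511$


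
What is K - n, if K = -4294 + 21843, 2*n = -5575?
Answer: 40673/2 ≈ 20337.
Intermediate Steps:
n = -5575/2 (n = (½)*(-5575) = -5575/2 ≈ -2787.5)
K = 17549
K - n = 17549 - 1*(-5575/2) = 17549 + 5575/2 = 40673/2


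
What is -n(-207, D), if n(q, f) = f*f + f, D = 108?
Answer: -11772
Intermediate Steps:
n(q, f) = f + f**2 (n(q, f) = f**2 + f = f + f**2)
-n(-207, D) = -108*(1 + 108) = -108*109 = -1*11772 = -11772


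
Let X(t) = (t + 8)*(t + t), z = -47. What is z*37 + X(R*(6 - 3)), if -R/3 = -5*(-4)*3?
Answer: 572821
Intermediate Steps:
R = -180 (R = -3*(-5*(-4))*3 = -60*3 = -3*60 = -180)
X(t) = 2*t*(8 + t) (X(t) = (8 + t)*(2*t) = 2*t*(8 + t))
z*37 + X(R*(6 - 3)) = -47*37 + 2*(-180*(6 - 3))*(8 - 180*(6 - 3)) = -1739 + 2*(-180*3)*(8 - 180*3) = -1739 + 2*(-540)*(8 - 540) = -1739 + 2*(-540)*(-532) = -1739 + 574560 = 572821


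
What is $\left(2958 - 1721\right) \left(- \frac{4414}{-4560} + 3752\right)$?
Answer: $\frac{10584720779}{2280} \approx 4.6424 \cdot 10^{6}$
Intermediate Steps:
$\left(2958 - 1721\right) \left(- \frac{4414}{-4560} + 3752\right) = 1237 \left(\left(-4414\right) \left(- \frac{1}{4560}\right) + 3752\right) = 1237 \left(\frac{2207}{2280} + 3752\right) = 1237 \cdot \frac{8556767}{2280} = \frac{10584720779}{2280}$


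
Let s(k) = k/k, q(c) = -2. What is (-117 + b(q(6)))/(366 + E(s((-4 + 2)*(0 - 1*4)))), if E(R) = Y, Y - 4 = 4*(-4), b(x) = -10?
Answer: -127/354 ≈ -0.35876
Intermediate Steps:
s(k) = 1
Y = -12 (Y = 4 + 4*(-4) = 4 - 16 = -12)
E(R) = -12
(-117 + b(q(6)))/(366 + E(s((-4 + 2)*(0 - 1*4)))) = (-117 - 10)/(366 - 12) = -127/354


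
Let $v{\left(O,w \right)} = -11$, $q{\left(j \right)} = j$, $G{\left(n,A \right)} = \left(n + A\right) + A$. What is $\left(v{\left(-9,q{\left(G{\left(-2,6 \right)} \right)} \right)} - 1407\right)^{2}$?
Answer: $2010724$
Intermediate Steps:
$G{\left(n,A \right)} = n + 2 A$ ($G{\left(n,A \right)} = \left(A + n\right) + A = n + 2 A$)
$\left(v{\left(-9,q{\left(G{\left(-2,6 \right)} \right)} \right)} - 1407\right)^{2} = \left(-11 - 1407\right)^{2} = \left(-1418\right)^{2} = 2010724$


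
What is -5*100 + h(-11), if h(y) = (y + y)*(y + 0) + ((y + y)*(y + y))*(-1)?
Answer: -742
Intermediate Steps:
h(y) = -2*y² (h(y) = (2*y)*y + ((2*y)*(2*y))*(-1) = 2*y² + (4*y²)*(-1) = 2*y² - 4*y² = -2*y²)
-5*100 + h(-11) = -5*100 - 2*(-11)² = -500 - 2*121 = -500 - 242 = -742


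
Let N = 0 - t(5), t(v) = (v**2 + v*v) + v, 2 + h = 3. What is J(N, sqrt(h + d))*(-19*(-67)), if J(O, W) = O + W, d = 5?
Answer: -70015 + 1273*sqrt(6) ≈ -66897.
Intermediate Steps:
h = 1 (h = -2 + 3 = 1)
t(v) = v + 2*v**2 (t(v) = (v**2 + v**2) + v = 2*v**2 + v = v + 2*v**2)
N = -55 (N = 0 - 5*(1 + 2*5) = 0 - 5*(1 + 10) = 0 - 5*11 = 0 - 1*55 = 0 - 55 = -55)
J(N, sqrt(h + d))*(-19*(-67)) = (-55 + sqrt(1 + 5))*(-19*(-67)) = (-55 + sqrt(6))*1273 = -70015 + 1273*sqrt(6)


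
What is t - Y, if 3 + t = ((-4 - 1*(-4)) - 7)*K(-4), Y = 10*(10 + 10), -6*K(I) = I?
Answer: -623/3 ≈ -207.67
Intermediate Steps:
K(I) = -I/6
Y = 200 (Y = 10*20 = 200)
t = -23/3 (t = -3 + ((-4 - 1*(-4)) - 7)*(-⅙*(-4)) = -3 + ((-4 + 4) - 7)*(⅔) = -3 + (0 - 7)*(⅔) = -3 - 7*⅔ = -3 - 14/3 = -23/3 ≈ -7.6667)
t - Y = -23/3 - 1*200 = -23/3 - 200 = -623/3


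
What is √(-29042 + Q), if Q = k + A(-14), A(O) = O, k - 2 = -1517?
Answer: I*√30571 ≈ 174.85*I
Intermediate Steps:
k = -1515 (k = 2 - 1517 = -1515)
Q = -1529 (Q = -1515 - 14 = -1529)
√(-29042 + Q) = √(-29042 - 1529) = √(-30571) = I*√30571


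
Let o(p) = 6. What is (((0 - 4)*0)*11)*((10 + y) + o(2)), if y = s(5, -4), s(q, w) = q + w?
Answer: 0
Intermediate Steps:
y = 1 (y = 5 - 4 = 1)
(((0 - 4)*0)*11)*((10 + y) + o(2)) = (((0 - 4)*0)*11)*((10 + 1) + 6) = (-4*0*11)*(11 + 6) = (0*11)*17 = 0*17 = 0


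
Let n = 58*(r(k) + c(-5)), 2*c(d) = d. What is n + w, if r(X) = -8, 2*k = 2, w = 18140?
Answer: 17531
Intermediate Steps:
c(d) = d/2
k = 1 (k = (½)*2 = 1)
n = -609 (n = 58*(-8 + (½)*(-5)) = 58*(-8 - 5/2) = 58*(-21/2) = -609)
n + w = -609 + 18140 = 17531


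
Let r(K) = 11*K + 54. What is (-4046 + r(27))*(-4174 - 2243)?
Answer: 23710815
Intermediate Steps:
r(K) = 54 + 11*K
(-4046 + r(27))*(-4174 - 2243) = (-4046 + (54 + 11*27))*(-4174 - 2243) = (-4046 + (54 + 297))*(-6417) = (-4046 + 351)*(-6417) = -3695*(-6417) = 23710815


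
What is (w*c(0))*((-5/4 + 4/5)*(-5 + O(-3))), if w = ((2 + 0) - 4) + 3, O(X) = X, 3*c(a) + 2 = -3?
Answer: -6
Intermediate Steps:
c(a) = -5/3 (c(a) = -⅔ + (⅓)*(-3) = -⅔ - 1 = -5/3)
w = 1 (w = (2 - 4) + 3 = -2 + 3 = 1)
(w*c(0))*((-5/4 + 4/5)*(-5 + O(-3))) = (1*(-5/3))*((-5/4 + 4/5)*(-5 - 3)) = -5*(-5*¼ + 4*(⅕))*(-8)/3 = -5*(-5/4 + ⅘)*(-8)/3 = -(-3)*(-8)/4 = -5/3*18/5 = -6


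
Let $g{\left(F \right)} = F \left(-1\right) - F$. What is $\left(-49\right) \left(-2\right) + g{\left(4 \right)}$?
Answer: $90$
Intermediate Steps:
$g{\left(F \right)} = - 2 F$ ($g{\left(F \right)} = - F - F = - 2 F$)
$\left(-49\right) \left(-2\right) + g{\left(4 \right)} = \left(-49\right) \left(-2\right) - 8 = 98 - 8 = 90$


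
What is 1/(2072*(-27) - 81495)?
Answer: -1/137439 ≈ -7.2760e-6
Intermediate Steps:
1/(2072*(-27) - 81495) = 1/(-55944 - 81495) = 1/(-137439) = -1/137439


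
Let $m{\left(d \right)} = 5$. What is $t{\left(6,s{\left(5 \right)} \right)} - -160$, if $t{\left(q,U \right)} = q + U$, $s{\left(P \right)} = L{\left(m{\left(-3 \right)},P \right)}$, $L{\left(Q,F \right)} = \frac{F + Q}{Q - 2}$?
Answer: $\frac{508}{3} \approx 169.33$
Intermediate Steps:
$L{\left(Q,F \right)} = \frac{F + Q}{-2 + Q}$
$s{\left(P \right)} = \frac{5}{3} + \frac{P}{3}$ ($s{\left(P \right)} = \frac{P + 5}{-2 + 5} = \frac{5 + P}{3} = \frac{5}{3} + \frac{P}{3}$)
$t{\left(q,U \right)} = U + q$
$t{\left(6,s{\left(5 \right)} \right)} - -160 = \left(\left(\frac{5}{3} + \frac{1}{3} \cdot 5\right) + 6\right) - -160 = \left(\left(\frac{5}{3} + \frac{5}{3}\right) + 6\right) + 160 = \left(\frac{10}{3} + 6\right) + 160 = \frac{28}{3} + 160 = \frac{508}{3}$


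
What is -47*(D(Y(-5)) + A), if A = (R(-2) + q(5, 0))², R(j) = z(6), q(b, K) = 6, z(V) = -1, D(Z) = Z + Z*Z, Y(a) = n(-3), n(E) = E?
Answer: -1457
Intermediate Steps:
Y(a) = -3
D(Z) = Z + Z²
R(j) = -1
A = 25 (A = (-1 + 6)² = 5² = 25)
-47*(D(Y(-5)) + A) = -47*(-3*(1 - 3) + 25) = -47*(-3*(-2) + 25) = -47*(6 + 25) = -47*31 = -1457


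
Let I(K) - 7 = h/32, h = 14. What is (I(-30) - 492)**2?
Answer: 60109009/256 ≈ 2.3480e+5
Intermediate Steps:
I(K) = 119/16 (I(K) = 7 + 14/32 = 7 + 14*(1/32) = 7 + 7/16 = 119/16)
(I(-30) - 492)**2 = (119/16 - 492)**2 = (-7753/16)**2 = 60109009/256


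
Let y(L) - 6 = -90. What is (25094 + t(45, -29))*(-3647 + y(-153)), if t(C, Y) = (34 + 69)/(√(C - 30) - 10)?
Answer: -1590868552/17 + 384293*√15/85 ≈ -9.3563e+7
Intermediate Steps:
y(L) = -84 (y(L) = 6 - 90 = -84)
t(C, Y) = 103/(-10 + √(-30 + C)) (t(C, Y) = 103/(√(-30 + C) - 10) = 103/(-10 + √(-30 + C)))
(25094 + t(45, -29))*(-3647 + y(-153)) = (25094 + 103/(-10 + √(-30 + 45)))*(-3647 - 84) = (25094 + 103/(-10 + √15))*(-3731) = -93625714 - 384293/(-10 + √15)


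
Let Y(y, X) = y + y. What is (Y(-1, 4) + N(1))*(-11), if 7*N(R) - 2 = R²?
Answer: 121/7 ≈ 17.286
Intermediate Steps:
Y(y, X) = 2*y
N(R) = 2/7 + R²/7
(Y(-1, 4) + N(1))*(-11) = (2*(-1) + (2/7 + (⅐)*1²))*(-11) = (-2 + (2/7 + (⅐)*1))*(-11) = (-2 + (2/7 + ⅐))*(-11) = (-2 + 3/7)*(-11) = -11/7*(-11) = 121/7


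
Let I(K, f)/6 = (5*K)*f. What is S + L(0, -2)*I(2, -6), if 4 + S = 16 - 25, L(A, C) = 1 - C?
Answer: -1093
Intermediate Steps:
I(K, f) = 30*K*f (I(K, f) = 6*((5*K)*f) = 6*(5*K*f) = 30*K*f)
S = -13 (S = -4 + (16 - 25) = -4 - 9 = -13)
S + L(0, -2)*I(2, -6) = -13 + (1 - 1*(-2))*(30*2*(-6)) = -13 + (1 + 2)*(-360) = -13 + 3*(-360) = -13 - 1080 = -1093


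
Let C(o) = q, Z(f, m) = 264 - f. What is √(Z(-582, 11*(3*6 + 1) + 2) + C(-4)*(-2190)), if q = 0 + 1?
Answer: 8*I*√21 ≈ 36.661*I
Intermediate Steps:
q = 1
C(o) = 1
√(Z(-582, 11*(3*6 + 1) + 2) + C(-4)*(-2190)) = √((264 - 1*(-582)) + 1*(-2190)) = √((264 + 582) - 2190) = √(846 - 2190) = √(-1344) = 8*I*√21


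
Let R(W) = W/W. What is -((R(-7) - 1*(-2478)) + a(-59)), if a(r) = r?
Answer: -2420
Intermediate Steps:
R(W) = 1
-((R(-7) - 1*(-2478)) + a(-59)) = -((1 - 1*(-2478)) - 59) = -((1 + 2478) - 59) = -(2479 - 59) = -1*2420 = -2420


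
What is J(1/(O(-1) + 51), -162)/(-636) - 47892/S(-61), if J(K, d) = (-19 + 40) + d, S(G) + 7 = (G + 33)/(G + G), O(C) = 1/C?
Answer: 619358755/87556 ≈ 7073.9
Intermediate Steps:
S(G) = -7 + (33 + G)/(2*G) (S(G) = -7 + (G + 33)/(G + G) = -7 + (33 + G)/((2*G)) = -7 + (33 + G)*(1/(2*G)) = -7 + (33 + G)/(2*G))
J(K, d) = 21 + d
J(1/(O(-1) + 51), -162)/(-636) - 47892/S(-61) = (21 - 162)/(-636) - 47892*(-122/(33 - 13*(-61))) = -141*(-1/636) - 47892*(-122/(33 + 793)) = 47/212 - 47892/((½)*(-1/61)*826) = 47/212 - 47892/(-413/61) = 47/212 - 47892*(-61/413) = 47/212 + 2921412/413 = 619358755/87556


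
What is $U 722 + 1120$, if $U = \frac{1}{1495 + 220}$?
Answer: $\frac{1921522}{1715} \approx 1120.4$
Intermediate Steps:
$U = \frac{1}{1715} \approx 0.00058309$
$U 722 + 1120 = \frac{1}{1715} \cdot 722 + 1120 = \frac{722}{1715} + 1120 = \frac{1921522}{1715}$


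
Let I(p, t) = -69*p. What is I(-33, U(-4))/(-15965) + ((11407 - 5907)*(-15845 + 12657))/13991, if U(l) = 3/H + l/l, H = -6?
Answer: -279962167507/223366315 ≈ -1253.4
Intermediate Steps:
U(l) = 1/2 (U(l) = 3/(-6) + l/l = 3*(-1/6) + 1 = -1/2 + 1 = 1/2)
I(-33, U(-4))/(-15965) + ((11407 - 5907)*(-15845 + 12657))/13991 = -69*(-33)/(-15965) + ((11407 - 5907)*(-15845 + 12657))/13991 = 2277*(-1/15965) + (5500*(-3188))*(1/13991) = -2277/15965 - 17534000*1/13991 = -2277/15965 - 17534000/13991 = -279962167507/223366315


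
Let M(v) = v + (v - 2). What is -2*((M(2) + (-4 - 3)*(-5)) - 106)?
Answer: 138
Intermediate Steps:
M(v) = -2 + 2*v (M(v) = v + (-2 + v) = -2 + 2*v)
-2*((M(2) + (-4 - 3)*(-5)) - 106) = -2*(((-2 + 2*2) + (-4 - 3)*(-5)) - 106) = -2*(((-2 + 4) - 7*(-5)) - 106) = -2*((2 + 35) - 106) = -2*(37 - 106) = -2*(-69) = 138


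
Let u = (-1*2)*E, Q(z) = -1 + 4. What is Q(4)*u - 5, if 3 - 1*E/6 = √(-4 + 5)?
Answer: -77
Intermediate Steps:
E = 12 (E = 18 - 6*√(-4 + 5) = 18 - 6*√1 = 18 - 6*1 = 18 - 6 = 12)
Q(z) = 3
u = -24 (u = -1*2*12 = -2*12 = -24)
Q(4)*u - 5 = 3*(-24) - 5 = -72 - 5 = -77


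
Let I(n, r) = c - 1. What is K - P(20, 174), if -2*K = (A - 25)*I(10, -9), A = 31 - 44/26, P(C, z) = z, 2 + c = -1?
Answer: -2150/13 ≈ -165.38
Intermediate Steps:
c = -3 (c = -2 - 1 = -3)
I(n, r) = -4 (I(n, r) = -3 - 1 = -4)
A = 381/13 (A = 31 - 44/26 = 31 - 1*22/13 = 31 - 22/13 = 381/13 ≈ 29.308)
K = 112/13 (K = -(381/13 - 25)*(-4)/2 = -28*(-4)/13 = -½*(-224/13) = 112/13 ≈ 8.6154)
K - P(20, 174) = 112/13 - 1*174 = 112/13 - 174 = -2150/13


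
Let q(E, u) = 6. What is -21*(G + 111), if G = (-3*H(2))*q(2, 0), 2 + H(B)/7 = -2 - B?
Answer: -18207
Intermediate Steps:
H(B) = -28 - 7*B (H(B) = -14 + 7*(-2 - B) = -14 + (-14 - 7*B) = -28 - 7*B)
G = 756 (G = -3*(-28 - 7*2)*6 = -3*(-28 - 14)*6 = -3*(-42)*6 = 126*6 = 756)
-21*(G + 111) = -21*(756 + 111) = -21*867 = -18207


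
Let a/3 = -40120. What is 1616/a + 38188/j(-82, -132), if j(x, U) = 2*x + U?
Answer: -143649563/1113330 ≈ -129.03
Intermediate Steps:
a = -120360 (a = 3*(-40120) = -120360)
j(x, U) = U + 2*x
1616/a + 38188/j(-82, -132) = 1616/(-120360) + 38188/(-132 + 2*(-82)) = 1616*(-1/120360) + 38188/(-132 - 164) = -202/15045 + 38188/(-296) = -202/15045 + 38188*(-1/296) = -202/15045 - 9547/74 = -143649563/1113330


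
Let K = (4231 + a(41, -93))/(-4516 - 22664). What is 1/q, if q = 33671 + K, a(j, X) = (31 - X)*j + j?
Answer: 6795/228792106 ≈ 2.9699e-5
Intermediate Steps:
a(j, X) = j + j*(31 - X) (a(j, X) = j*(31 - X) + j = j + j*(31 - X))
K = -2339/6795 (K = (4231 + 41*(32 - 1*(-93)))/(-4516 - 22664) = (4231 + 41*(32 + 93))/(-27180) = (4231 + 41*125)*(-1/27180) = (4231 + 5125)*(-1/27180) = 9356*(-1/27180) = -2339/6795 ≈ -0.34422)
q = 228792106/6795 (q = 33671 - 2339/6795 = 228792106/6795 ≈ 33671.)
1/q = 1/(228792106/6795) = 6795/228792106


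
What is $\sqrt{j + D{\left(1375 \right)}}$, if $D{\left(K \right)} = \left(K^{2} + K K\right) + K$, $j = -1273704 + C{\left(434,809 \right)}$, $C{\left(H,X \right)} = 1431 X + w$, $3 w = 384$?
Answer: $2 \sqrt{916682} \approx 1914.9$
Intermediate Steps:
$w = 128$ ($w = \frac{1}{3} \cdot 384 = 128$)
$C{\left(H,X \right)} = 128 + 1431 X$ ($C{\left(H,X \right)} = 1431 X + 128 = 128 + 1431 X$)
$j = -115897$ ($j = -1273704 + \left(128 + 1431 \cdot 809\right) = -1273704 + \left(128 + 1157679\right) = -1273704 + 1157807 = -115897$)
$D{\left(K \right)} = K + 2 K^{2}$ ($D{\left(K \right)} = \left(K^{2} + K^{2}\right) + K = 2 K^{2} + K = K + 2 K^{2}$)
$\sqrt{j + D{\left(1375 \right)}} = \sqrt{-115897 + 1375 \left(1 + 2 \cdot 1375\right)} = \sqrt{-115897 + 1375 \left(1 + 2750\right)} = \sqrt{-115897 + 1375 \cdot 2751} = \sqrt{-115897 + 3782625} = \sqrt{3666728} = 2 \sqrt{916682}$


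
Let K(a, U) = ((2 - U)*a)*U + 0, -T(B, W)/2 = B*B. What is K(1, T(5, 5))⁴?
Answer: 45697600000000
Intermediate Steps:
T(B, W) = -2*B² (T(B, W) = -2*B*B = -2*B²)
K(a, U) = U*a*(2 - U) (K(a, U) = (a*(2 - U))*U + 0 = U*a*(2 - U) + 0 = U*a*(2 - U))
K(1, T(5, 5))⁴ = (-2*5²*1*(2 - (-2)*5²))⁴ = (-2*25*1*(2 - (-2)*25))⁴ = (-50*1*(2 - 1*(-50)))⁴ = (-50*1*(2 + 50))⁴ = (-50*1*52)⁴ = (-2600)⁴ = 45697600000000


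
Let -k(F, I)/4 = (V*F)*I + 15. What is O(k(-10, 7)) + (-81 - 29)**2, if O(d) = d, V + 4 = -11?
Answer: 7840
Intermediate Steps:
V = -15 (V = -4 - 11 = -15)
k(F, I) = -60 + 60*F*I (k(F, I) = -4*((-15*F)*I + 15) = -4*(-15*F*I + 15) = -4*(15 - 15*F*I) = -60 + 60*F*I)
O(k(-10, 7)) + (-81 - 29)**2 = (-60 + 60*(-10)*7) + (-81 - 29)**2 = (-60 - 4200) + (-110)**2 = -4260 + 12100 = 7840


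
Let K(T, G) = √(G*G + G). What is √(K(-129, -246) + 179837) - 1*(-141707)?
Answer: 141707 + √(179837 + 7*√1230) ≈ 1.4213e+5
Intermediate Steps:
K(T, G) = √(G + G²) (K(T, G) = √(G² + G) = √(G + G²))
√(K(-129, -246) + 179837) - 1*(-141707) = √(√(-246*(1 - 246)) + 179837) - 1*(-141707) = √(√(-246*(-245)) + 179837) + 141707 = √(√60270 + 179837) + 141707 = √(7*√1230 + 179837) + 141707 = √(179837 + 7*√1230) + 141707 = 141707 + √(179837 + 7*√1230)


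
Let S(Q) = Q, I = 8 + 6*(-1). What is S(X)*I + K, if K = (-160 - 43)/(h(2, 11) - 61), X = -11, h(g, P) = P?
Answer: -897/50 ≈ -17.940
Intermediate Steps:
I = 2 (I = 8 - 6 = 2)
K = 203/50 (K = (-160 - 43)/(11 - 61) = -203/(-50) = -203*(-1/50) = 203/50 ≈ 4.0600)
S(X)*I + K = -11*2 + 203/50 = -22 + 203/50 = -897/50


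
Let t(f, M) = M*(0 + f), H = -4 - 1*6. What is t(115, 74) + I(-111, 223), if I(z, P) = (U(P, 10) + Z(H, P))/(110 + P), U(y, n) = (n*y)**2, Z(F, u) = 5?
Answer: 867415/37 ≈ 23444.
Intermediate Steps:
H = -10 (H = -4 - 6 = -10)
t(f, M) = M*f
U(y, n) = n**2*y**2
I(z, P) = (5 + 100*P**2)/(110 + P) (I(z, P) = (10**2*P**2 + 5)/(110 + P) = (100*P**2 + 5)/(110 + P) = (5 + 100*P**2)/(110 + P))
t(115, 74) + I(-111, 223) = 74*115 + 5*(1 + 20*223**2)/(110 + 223) = 8510 + 5*(1 + 20*49729)/333 = 8510 + 5*(1/333)*(1 + 994580) = 8510 + 5*(1/333)*994581 = 8510 + 552545/37 = 867415/37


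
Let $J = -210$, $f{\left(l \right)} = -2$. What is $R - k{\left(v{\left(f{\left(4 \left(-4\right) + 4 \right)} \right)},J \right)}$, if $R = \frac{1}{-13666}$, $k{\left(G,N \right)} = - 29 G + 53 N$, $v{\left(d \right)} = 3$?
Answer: $\frac{153291521}{13666} \approx 11217.0$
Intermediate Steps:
$R = - \frac{1}{13666} \approx -7.3174 \cdot 10^{-5}$
$R - k{\left(v{\left(f{\left(4 \left(-4\right) + 4 \right)} \right)},J \right)} = - \frac{1}{13666} - \left(\left(-29\right) 3 + 53 \left(-210\right)\right) = - \frac{1}{13666} - \left(-87 - 11130\right) = - \frac{1}{13666} - -11217 = - \frac{1}{13666} + 11217 = \frac{153291521}{13666}$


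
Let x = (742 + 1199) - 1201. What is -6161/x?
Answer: -6161/740 ≈ -8.3257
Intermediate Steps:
x = 740 (x = 1941 - 1201 = 740)
-6161/x = -6161/740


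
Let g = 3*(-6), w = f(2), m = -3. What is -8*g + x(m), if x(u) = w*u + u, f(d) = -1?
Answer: 144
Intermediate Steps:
w = -1
x(u) = 0 (x(u) = -u + u = 0)
g = -18
-8*g + x(m) = -8*(-18) + 0 = 144 + 0 = 144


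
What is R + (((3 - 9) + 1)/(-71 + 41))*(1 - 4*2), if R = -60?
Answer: -367/6 ≈ -61.167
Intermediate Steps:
R + (((3 - 9) + 1)/(-71 + 41))*(1 - 4*2) = -60 + (((3 - 9) + 1)/(-71 + 41))*(1 - 4*2) = -60 + ((-6 + 1)/(-30))*(1 - 8) = -60 - 5*(-1/30)*(-7) = -60 + (1/6)*(-7) = -60 - 7/6 = -367/6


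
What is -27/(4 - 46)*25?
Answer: 225/14 ≈ 16.071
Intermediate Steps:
-27/(4 - 46)*25 = -27/(-42)*25 = -27*(-1/42)*25 = (9/14)*25 = 225/14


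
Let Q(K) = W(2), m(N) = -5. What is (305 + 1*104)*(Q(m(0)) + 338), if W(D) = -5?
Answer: 136197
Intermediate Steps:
Q(K) = -5
(305 + 1*104)*(Q(m(0)) + 338) = (305 + 1*104)*(-5 + 338) = (305 + 104)*333 = 409*333 = 136197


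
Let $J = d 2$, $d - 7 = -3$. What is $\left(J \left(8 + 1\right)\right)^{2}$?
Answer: $5184$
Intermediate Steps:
$d = 4$ ($d = 7 - 3 = 4$)
$J = 8$ ($J = 4 \cdot 2 = 8$)
$\left(J \left(8 + 1\right)\right)^{2} = \left(8 \left(8 + 1\right)\right)^{2} = \left(8 \cdot 9\right)^{2} = 72^{2} = 5184$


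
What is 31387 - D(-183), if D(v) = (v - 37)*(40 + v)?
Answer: -73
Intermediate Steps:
D(v) = (-37 + v)*(40 + v)
31387 - D(-183) = 31387 - (-1480 + (-183)**2 + 3*(-183)) = 31387 - (-1480 + 33489 - 549) = 31387 - 1*31460 = 31387 - 31460 = -73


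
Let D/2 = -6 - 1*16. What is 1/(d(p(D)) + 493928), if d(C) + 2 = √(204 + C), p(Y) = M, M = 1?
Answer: 493926/243962893271 - √205/243962893271 ≈ 2.0245e-6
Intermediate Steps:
D = -44 (D = 2*(-6 - 1*16) = 2*(-6 - 16) = 2*(-22) = -44)
p(Y) = 1
d(C) = -2 + √(204 + C)
1/(d(p(D)) + 493928) = 1/((-2 + √(204 + 1)) + 493928) = 1/((-2 + √205) + 493928) = 1/(493926 + √205)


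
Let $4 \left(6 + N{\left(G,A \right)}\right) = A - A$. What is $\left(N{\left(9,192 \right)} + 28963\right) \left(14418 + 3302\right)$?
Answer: $513118040$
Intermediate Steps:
$N{\left(G,A \right)} = -6$ ($N{\left(G,A \right)} = -6 + \frac{A - A}{4} = -6 + \frac{1}{4} \cdot 0 = -6 + 0 = -6$)
$\left(N{\left(9,192 \right)} + 28963\right) \left(14418 + 3302\right) = \left(-6 + 28963\right) \left(14418 + 3302\right) = 28957 \cdot 17720 = 513118040$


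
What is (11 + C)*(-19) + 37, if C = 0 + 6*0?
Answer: -172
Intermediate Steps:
C = 0 (C = 0 + 0 = 0)
(11 + C)*(-19) + 37 = (11 + 0)*(-19) + 37 = 11*(-19) + 37 = -209 + 37 = -172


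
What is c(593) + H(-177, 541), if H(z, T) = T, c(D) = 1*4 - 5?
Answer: 540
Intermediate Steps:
c(D) = -1 (c(D) = 4 - 5 = -1)
c(593) + H(-177, 541) = -1 + 541 = 540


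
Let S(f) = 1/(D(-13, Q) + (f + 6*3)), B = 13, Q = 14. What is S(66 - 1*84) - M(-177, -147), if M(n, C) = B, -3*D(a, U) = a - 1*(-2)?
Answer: -140/11 ≈ -12.727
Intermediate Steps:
D(a, U) = -2/3 - a/3 (D(a, U) = -(a - 1*(-2))/3 = -(a + 2)/3 = -(2 + a)/3 = -2/3 - a/3)
M(n, C) = 13
S(f) = 1/(65/3 + f) (S(f) = 1/((-2/3 - 1/3*(-13)) + (f + 6*3)) = 1/((-2/3 + 13/3) + (f + 18)) = 1/(11/3 + (18 + f)) = 1/(65/3 + f))
S(66 - 1*84) - M(-177, -147) = 3/(65 + 3*(66 - 1*84)) - 1*13 = 3/(65 + 3*(66 - 84)) - 13 = 3/(65 + 3*(-18)) - 13 = 3/(65 - 54) - 13 = 3/11 - 13 = -140/11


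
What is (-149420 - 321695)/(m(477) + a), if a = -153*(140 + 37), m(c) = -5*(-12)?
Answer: 471115/27021 ≈ 17.435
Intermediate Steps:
m(c) = 60
a = -27081 (a = -153*177 = -27081)
(-149420 - 321695)/(m(477) + a) = (-149420 - 321695)/(60 - 27081) = -471115/(-27021) = -471115*(-1/27021) = 471115/27021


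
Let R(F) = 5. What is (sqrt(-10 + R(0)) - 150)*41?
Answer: -6150 + 41*I*sqrt(5) ≈ -6150.0 + 91.679*I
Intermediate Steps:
(sqrt(-10 + R(0)) - 150)*41 = (sqrt(-10 + 5) - 150)*41 = (sqrt(-5) - 150)*41 = (I*sqrt(5) - 150)*41 = (-150 + I*sqrt(5))*41 = -6150 + 41*I*sqrt(5)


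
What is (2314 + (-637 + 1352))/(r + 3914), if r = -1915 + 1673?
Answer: 3029/3672 ≈ 0.82489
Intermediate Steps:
r = -242
(2314 + (-637 + 1352))/(r + 3914) = (2314 + (-637 + 1352))/(-242 + 3914) = (2314 + 715)/3672 = 3029*(1/3672) = 3029/3672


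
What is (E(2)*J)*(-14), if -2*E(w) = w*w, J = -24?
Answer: -672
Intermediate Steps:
E(w) = -w²/2 (E(w) = -w*w/2 = -w²/2)
(E(2)*J)*(-14) = (-½*2²*(-24))*(-14) = (-½*4*(-24))*(-14) = -2*(-24)*(-14) = 48*(-14) = -672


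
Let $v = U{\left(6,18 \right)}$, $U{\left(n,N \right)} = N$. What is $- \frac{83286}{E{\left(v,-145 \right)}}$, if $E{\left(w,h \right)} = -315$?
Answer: $\frac{1322}{5} \approx 264.4$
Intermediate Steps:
$v = 18$
$- \frac{83286}{E{\left(v,-145 \right)}} = - \frac{83286}{-315} = \left(-83286\right) \left(- \frac{1}{315}\right) = \frac{1322}{5}$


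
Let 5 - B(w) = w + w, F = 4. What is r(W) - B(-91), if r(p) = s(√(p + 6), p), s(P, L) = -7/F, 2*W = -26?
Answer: -755/4 ≈ -188.75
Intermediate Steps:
W = -13 (W = (½)*(-26) = -13)
s(P, L) = -7/4
B(w) = 5 - 2*w (B(w) = 5 - (w + w) = 5 - 2*w)
r(p) = -7/4
r(W) - B(-91) = -7/4 - (5 - 2*(-91)) = -7/4 - (5 + 182) = -7/4 - 1*187 = -7/4 - 187 = -755/4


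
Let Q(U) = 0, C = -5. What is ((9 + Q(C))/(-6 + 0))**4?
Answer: 81/16 ≈ 5.0625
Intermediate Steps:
((9 + Q(C))/(-6 + 0))**4 = ((9 + 0)/(-6 + 0))**4 = (9/(-6))**4 = (9*(-1/6))**4 = (-3/2)**4 = 81/16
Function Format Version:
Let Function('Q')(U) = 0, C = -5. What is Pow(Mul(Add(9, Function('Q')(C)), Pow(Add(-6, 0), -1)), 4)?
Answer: Rational(81, 16) ≈ 5.0625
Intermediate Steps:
Pow(Mul(Add(9, Function('Q')(C)), Pow(Add(-6, 0), -1)), 4) = Pow(Mul(Add(9, 0), Pow(Add(-6, 0), -1)), 4) = Pow(Mul(9, Pow(-6, -1)), 4) = Pow(Mul(9, Rational(-1, 6)), 4) = Pow(Rational(-3, 2), 4) = Rational(81, 16)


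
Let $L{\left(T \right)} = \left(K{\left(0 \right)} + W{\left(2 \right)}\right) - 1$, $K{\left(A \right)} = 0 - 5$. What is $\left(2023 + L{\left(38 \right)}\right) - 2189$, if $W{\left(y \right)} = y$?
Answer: $-170$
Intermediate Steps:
$K{\left(A \right)} = -5$ ($K{\left(A \right)} = 0 - 5 = -5$)
$L{\left(T \right)} = -4$ ($L{\left(T \right)} = \left(-5 + 2\right) - 1 = -3 - 1 = -4$)
$\left(2023 + L{\left(38 \right)}\right) - 2189 = \left(2023 - 4\right) - 2189 = 2019 - 2189 = -170$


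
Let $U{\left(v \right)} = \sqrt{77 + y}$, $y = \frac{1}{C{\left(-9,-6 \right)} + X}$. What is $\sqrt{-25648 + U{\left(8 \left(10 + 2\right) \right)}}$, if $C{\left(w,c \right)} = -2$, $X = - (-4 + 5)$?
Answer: $\frac{\sqrt{-230832 + 3 \sqrt{690}}}{3} \approx 160.12 i$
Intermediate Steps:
$X = -1$ ($X = \left(-1\right) 1 = -1$)
$y = - \frac{1}{3}$ ($y = \frac{1}{-2 - 1} = \frac{1}{-3} = - \frac{1}{3} \approx -0.33333$)
$U{\left(v \right)} = \frac{\sqrt{690}}{3}$ ($U{\left(v \right)} = \sqrt{77 - \frac{1}{3}} = \sqrt{\frac{230}{3}} = \frac{\sqrt{690}}{3}$)
$\sqrt{-25648 + U{\left(8 \left(10 + 2\right) \right)}} = \sqrt{-25648 + \frac{\sqrt{690}}{3}}$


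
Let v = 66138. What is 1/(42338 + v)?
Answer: 1/108476 ≈ 9.2186e-6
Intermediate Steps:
1/(42338 + v) = 1/(42338 + 66138) = 1/108476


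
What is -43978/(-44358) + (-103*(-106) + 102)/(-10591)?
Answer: -11527081/234897789 ≈ -0.049073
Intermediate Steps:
-43978/(-44358) + (-103*(-106) + 102)/(-10591) = -43978*(-1/44358) + (10918 + 102)*(-1/10591) = 21989/22179 + 11020*(-1/10591) = 21989/22179 - 11020/10591 = -11527081/234897789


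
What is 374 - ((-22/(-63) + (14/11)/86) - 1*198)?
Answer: 17034181/29799 ≈ 571.64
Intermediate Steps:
374 - ((-22/(-63) + (14/11)/86) - 1*198) = 374 - ((-22*(-1/63) + (14*(1/11))*(1/86)) - 198) = 374 - ((22/63 + (14/11)*(1/86)) - 198) = 374 - ((22/63 + 7/473) - 198) = 374 - (10847/29799 - 198) = 374 - 1*(-5889355/29799) = 374 + 5889355/29799 = 17034181/29799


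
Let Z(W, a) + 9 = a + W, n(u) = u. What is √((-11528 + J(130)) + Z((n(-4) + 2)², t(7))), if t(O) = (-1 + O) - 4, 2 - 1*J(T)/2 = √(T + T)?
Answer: √(-11527 - 4*√65) ≈ 107.51*I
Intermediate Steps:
J(T) = 4 - 2*√2*√T (J(T) = 4 - 2*√(T + T) = 4 - 2*√2*√T)
t(O) = -5 + O
Z(W, a) = -9 + W + a (Z(W, a) = -9 + (a + W) = -9 + (W + a) = -9 + W + a)
√((-11528 + J(130)) + Z((n(-4) + 2)², t(7))) = √((-11528 + (4 - 2*√2*√130)) + (-9 + (-4 + 2)² + (-5 + 7))) = √((-11528 + (4 - 4*√65)) + (-9 + (-2)² + 2)) = √((-11524 - 4*√65) + (-9 + 4 + 2)) = √((-11524 - 4*√65) - 3) = √(-11527 - 4*√65)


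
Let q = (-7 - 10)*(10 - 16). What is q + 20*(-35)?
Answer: -598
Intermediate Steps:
q = 102 (q = -17*(-6) = 102)
q + 20*(-35) = 102 + 20*(-35) = 102 - 700 = -598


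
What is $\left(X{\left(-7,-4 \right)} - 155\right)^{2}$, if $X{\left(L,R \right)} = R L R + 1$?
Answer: $70756$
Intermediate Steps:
$X{\left(L,R \right)} = 1 + L R^{2}$ ($X{\left(L,R \right)} = L R R + 1 = L R^{2} + 1 = 1 + L R^{2}$)
$\left(X{\left(-7,-4 \right)} - 155\right)^{2} = \left(\left(1 - 7 \left(-4\right)^{2}\right) - 155\right)^{2} = \left(\left(1 - 112\right) - 155\right)^{2} = \left(-111 - 155\right)^{2} = \left(-266\right)^{2} = 70756$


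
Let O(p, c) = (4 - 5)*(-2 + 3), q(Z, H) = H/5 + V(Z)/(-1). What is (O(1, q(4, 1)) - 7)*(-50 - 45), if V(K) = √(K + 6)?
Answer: 760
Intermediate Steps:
V(K) = √(6 + K)
q(Z, H) = -√(6 + Z) + H/5 (q(Z, H) = H/5 + √(6 + Z)/(-1) = H*(⅕) + √(6 + Z)*(-1) = H/5 - √(6 + Z) = -√(6 + Z) + H/5)
O(p, c) = -1 (O(p, c) = -1*1 = -1)
(O(1, q(4, 1)) - 7)*(-50 - 45) = (-1 - 7)*(-50 - 45) = -8*(-95) = 760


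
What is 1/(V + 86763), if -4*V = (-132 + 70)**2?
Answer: 1/85802 ≈ 1.1655e-5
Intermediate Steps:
V = -961 (V = -(-132 + 70)**2/4 = -1/4*(-62)**2 = -1/4*3844 = -961)
1/(V + 86763) = 1/(-961 + 86763) = 1/85802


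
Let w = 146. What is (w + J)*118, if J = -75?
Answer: 8378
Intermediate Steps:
(w + J)*118 = (146 - 75)*118 = 71*118 = 8378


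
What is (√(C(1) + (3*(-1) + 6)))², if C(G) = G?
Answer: 4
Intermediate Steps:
(√(C(1) + (3*(-1) + 6)))² = (√(1 + (3*(-1) + 6)))² = (√(1 + (-3 + 6)))² = (√(1 + 3))² = (√4)² = 2² = 4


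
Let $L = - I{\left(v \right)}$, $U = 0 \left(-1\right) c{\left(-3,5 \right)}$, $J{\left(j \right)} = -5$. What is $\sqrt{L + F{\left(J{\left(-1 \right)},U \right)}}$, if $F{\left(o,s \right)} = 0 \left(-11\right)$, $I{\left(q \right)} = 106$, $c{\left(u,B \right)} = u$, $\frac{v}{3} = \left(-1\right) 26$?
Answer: $i \sqrt{106} \approx 10.296 i$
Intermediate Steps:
$v = -78$ ($v = 3 \left(\left(-1\right) 26\right) = 3 \left(-26\right) = -78$)
$U = 0$ ($U = 0 \left(-1\right) \left(-3\right) = 0 \left(-3\right) = 0$)
$L = -106$ ($L = \left(-1\right) 106 = -106$)
$F{\left(o,s \right)} = 0$
$\sqrt{L + F{\left(J{\left(-1 \right)},U \right)}} = \sqrt{-106 + 0} = \sqrt{-106} = i \sqrt{106}$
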